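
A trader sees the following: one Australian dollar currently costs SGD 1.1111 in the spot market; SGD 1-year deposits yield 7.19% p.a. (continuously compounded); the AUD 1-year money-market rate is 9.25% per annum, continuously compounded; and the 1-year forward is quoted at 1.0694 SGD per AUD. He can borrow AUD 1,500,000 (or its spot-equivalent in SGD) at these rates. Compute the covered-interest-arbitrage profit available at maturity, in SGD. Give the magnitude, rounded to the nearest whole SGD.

T = 1 year.
Invest the AUD and cover forward: 1,500,000 × 1.096913142 × 1.0694 = SGD 1,759,558.37.
Convert at spot and invest in SGD: 1,500,000 × 1.1111 × 1.074547884 = SGD 1,790,895.23.
The quoted forward undervalues AUD, so borrow AUD, convert to SGD at spot, deposit the SGD at 7.19%, and buy AUD forward at 1.0694 to cover the loan.
Arbitrage profit = |1,759,558.37 − 1,790,895.23| = SGD 31,337.

SGD 31,337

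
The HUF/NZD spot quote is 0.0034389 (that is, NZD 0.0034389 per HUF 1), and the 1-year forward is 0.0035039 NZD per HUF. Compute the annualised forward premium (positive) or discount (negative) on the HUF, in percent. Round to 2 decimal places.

T = 1 year.
HUF trades forward at +1.89014% vs spot over the period.
Annualise by dividing by T: 0.0189014 / 1 = 0.018901 → 1.89%.

+1.89%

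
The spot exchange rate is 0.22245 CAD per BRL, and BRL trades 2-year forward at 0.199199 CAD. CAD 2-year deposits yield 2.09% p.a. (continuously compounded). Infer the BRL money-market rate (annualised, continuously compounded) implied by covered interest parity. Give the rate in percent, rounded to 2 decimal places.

T = 2 years.
By CIP, F/S equals the CAD-to-BRL growth ratio: 0.199199/0.22245 = 0.8954776.
CAD growth factor: e^(0.0209×2) = 1.0426859.
That pins the BRL growth at 1.1643908.
Take logs: ln 1.1643908 / 2 = 0.076099, so 7.61%.

7.61%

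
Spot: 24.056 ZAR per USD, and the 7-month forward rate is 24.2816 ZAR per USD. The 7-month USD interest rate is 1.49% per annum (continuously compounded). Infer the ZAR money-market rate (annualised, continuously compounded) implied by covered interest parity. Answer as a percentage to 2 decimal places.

T = 7/12 years.
By CIP, F/S equals the ZAR-to-USD growth ratio: 24.2816/24.056 = 1.0093781.
USD growth factor: e^(0.0149×7/12) = 1.0087295.
Hence g_ZAR = 1.0181895.
r = ln(1.0181895)/(7/12) = 0.030902 → 3.09%.

3.09%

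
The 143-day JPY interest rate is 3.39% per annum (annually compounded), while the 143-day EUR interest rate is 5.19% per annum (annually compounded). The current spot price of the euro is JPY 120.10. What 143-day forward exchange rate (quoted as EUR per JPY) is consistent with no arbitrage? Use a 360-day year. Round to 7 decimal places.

0.0083837

T = 143/360 years.
Growth of 1 JPY over T: (1 + 0.0339)^(143/360) = 1.0133307.
EUR accumulates by (1 + 0.0519)^(143/360) = 1.020302.
CIP: F = S · (grow JPY)/(grow EUR) = 120.1 × 1.0133307/1.020302 = 119.2794 JPY per EUR.
Quoted the other way: 1/119.2794 = 0.0083837 EUR per JPY.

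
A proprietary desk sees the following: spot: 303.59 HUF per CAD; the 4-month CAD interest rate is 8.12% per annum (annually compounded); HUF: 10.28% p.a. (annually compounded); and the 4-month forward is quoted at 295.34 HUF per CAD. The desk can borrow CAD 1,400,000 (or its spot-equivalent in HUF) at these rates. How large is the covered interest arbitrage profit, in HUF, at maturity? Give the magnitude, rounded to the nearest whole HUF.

T = 4/12 years.
Route A — deposit CAD, sell forward: 1,400,000 × 1.02636542201 × 295.34 = HUF 424,377,469.23.
Route B — convert at spot, deposit HUF: 1,400,000 × 303.59 × 1.03315524738 = HUF 439,117,842.17.
The quoted forward undervalues CAD, so borrow CAD, convert to HUF at spot, deposit the HUF at 10.28%, and buy CAD forward at 295.34 to cover the loan.
Arbitrage profit = |424,377,469.23 − 439,117,842.17| = HUF 14,740,373.

HUF 14,740,373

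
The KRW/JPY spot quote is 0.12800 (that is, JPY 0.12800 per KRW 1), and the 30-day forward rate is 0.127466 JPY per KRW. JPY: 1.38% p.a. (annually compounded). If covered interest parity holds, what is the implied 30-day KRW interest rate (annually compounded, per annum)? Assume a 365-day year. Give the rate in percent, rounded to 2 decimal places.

T = 30/365 years.
F/S = 0.127466/0.128 = 0.9958281 = (growth of JPY) / (growth of KRW).
JPY growth factor: (1 + 0.0138)^(30/365) = 1.0011271.
That pins the KRW growth at 1.0053212.
r = 1.0053212^(365/30) − 1 = 0.066700 → 6.67%.

6.67%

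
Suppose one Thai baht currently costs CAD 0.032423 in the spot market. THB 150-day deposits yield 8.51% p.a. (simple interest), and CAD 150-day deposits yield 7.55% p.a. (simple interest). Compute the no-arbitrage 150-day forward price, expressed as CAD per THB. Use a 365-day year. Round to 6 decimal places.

0.032299

T = 150/365 years.
CAD accumulates by 1 + 0.0755×150/365 = 1.0310274.
THB growth factor: 1 + 0.0851×150/365 = 1.0349726.
Forward (CAD per THB) = 0.032423 × 1.0310274 / 1.0349726 = 0.03229941.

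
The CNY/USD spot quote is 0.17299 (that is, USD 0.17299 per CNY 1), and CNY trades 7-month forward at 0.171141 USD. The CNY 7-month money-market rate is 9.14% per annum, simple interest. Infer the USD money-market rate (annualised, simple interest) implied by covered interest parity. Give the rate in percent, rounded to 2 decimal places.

7.21%

T = 7/12 years.
By CIP, F/S equals the USD-to-CNY growth ratio: 0.171141/0.17299 = 0.9893115.
CNY growth factor: 1 + 0.0914×7/12 = 1.0533167.
Hence g_USD = 1.0420583.
r = (1.0420583 − 1)/(7/12) = 0.072100 → 7.21%.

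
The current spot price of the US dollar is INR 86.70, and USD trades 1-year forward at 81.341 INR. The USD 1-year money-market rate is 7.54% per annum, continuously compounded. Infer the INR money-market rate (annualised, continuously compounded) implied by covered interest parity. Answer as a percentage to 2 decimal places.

T = 1 year.
CIP gives F = S · g_INR/g_USD, so g_INR/g_USD = 81.341/86.7 = 0.9381892.
USD growth factor: e^(0.0754×1) = 1.0783154.
Hence g_INR = 1.0116639.
Take logs: ln 1.0116639 / 1 = 0.011596, so 1.16%.

1.16%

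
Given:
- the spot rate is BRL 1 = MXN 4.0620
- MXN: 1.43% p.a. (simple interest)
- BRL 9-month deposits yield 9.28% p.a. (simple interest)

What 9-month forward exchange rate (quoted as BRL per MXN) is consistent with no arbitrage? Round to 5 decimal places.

0.26052

T = 9/12 years.
MXN growth factor: 1 + 0.0143×9/12 = 1.010725.
Growth of 1 BRL over T: 1 + 0.0928×9/12 = 1.069600.
So F = 4.062 × 1.010725 / 1.069600 = 3.838412 (MXN/BRL).
Quoted the other way: 1/3.838412 = 0.26052 BRL per MXN.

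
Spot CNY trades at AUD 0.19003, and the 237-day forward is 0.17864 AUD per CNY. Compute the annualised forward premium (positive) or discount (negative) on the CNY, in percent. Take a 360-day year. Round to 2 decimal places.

T = 237/360 years.
(F − S)/S = (0.17864 − 0.19003)/0.19003 = -0.0599379.
Per annum: -0.0599379 / (237/360) = -0.091045 = -9.10%.

-9.10%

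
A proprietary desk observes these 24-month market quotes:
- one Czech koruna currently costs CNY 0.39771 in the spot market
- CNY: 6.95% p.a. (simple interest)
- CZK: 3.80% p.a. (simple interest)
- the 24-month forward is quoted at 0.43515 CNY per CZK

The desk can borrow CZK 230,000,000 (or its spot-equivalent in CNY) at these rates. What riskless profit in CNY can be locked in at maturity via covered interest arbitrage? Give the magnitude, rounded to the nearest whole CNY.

T = 2 years.
Keep in CZK, deliver into the forward: 230,000,000·1.076000·0.43515 = CNY 107,690,922.00.
Swap to CNY now, deposit: 230,000,000·0.39771·1.139000 = CNY 104,188,088.70.
The quoted forward overvalues CZK, so borrow CNY, buy CZK at spot, deposit the CZK at 3.80%, and sell the proceeds forward at 0.43515.
The gap between the two covered legs is CNY 3,502,833.

CNY 3,502,833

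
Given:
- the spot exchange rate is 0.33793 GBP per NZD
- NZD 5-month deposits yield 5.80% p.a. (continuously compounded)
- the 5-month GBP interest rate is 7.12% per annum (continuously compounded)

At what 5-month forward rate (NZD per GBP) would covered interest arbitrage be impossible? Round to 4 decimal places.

2.9430

T = 5/12 years.
GBP accumulates by e^(0.0712×5/12) = 1.0301111.
NZD accumulates by e^(0.0580×5/12) = 1.024461.
So F = 0.33793 × 1.0301111 / 1.024461 = 0.3397937 (GBP/NZD).
Quoted the other way: 1/0.3397937 = 2.9430 NZD per GBP.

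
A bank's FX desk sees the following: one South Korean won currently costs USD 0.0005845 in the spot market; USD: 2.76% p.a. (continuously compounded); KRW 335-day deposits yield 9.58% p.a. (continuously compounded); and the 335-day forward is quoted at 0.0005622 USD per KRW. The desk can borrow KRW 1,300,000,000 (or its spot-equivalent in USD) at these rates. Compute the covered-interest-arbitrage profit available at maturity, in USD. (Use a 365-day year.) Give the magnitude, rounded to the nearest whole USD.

USD 18,687

T = 335/365 years.
Keep in KRW, deliver into the forward: 1,300,000,000·1.09190735·0.0005622 = USD 798,031.41.
Swap to USD now, deposit: 1,300,000,000·0.0005845·1.02565508 = USD 779,344.01.
The quoted forward overvalues KRW, so borrow USD, buy KRW at spot, deposit the KRW at 9.58%, and sell the proceeds forward at 0.0005622.
Profit = 798,031.41 − 779,344.01 = USD 18,687.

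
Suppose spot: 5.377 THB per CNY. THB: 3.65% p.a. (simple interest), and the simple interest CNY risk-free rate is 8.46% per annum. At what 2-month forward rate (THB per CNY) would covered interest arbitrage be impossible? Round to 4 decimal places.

T = 2/12 years.
Growth of 1 THB over T: 1 + 0.0365×2/12 = 1.0060833.
CNY accumulates by 1 + 0.0846×2/12 = 1.014100.
So F = 5.377 × 1.0060833 / 1.014100 = 5.334494 (THB/CNY).

5.3345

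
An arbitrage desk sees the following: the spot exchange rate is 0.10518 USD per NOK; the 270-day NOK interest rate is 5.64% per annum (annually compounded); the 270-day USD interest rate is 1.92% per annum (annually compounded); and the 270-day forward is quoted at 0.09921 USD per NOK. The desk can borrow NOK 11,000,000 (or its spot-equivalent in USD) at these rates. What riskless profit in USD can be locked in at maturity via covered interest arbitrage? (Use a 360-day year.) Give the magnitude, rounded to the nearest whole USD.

T = 270/360 years.
Keep in NOK, deliver into the forward: 11,000,000·1.042008579·0.09921 = USD 1,137,154.38.
Swap to USD now, deposit: 11,000,000·0.10518·1.014365714 = USD 1,173,600.84.
The quoted forward undervalues NOK, so borrow NOK, convert to USD at spot, deposit the USD at 1.92%, and buy NOK forward at 0.09921 to cover the loan.
Arbitrage profit = |1,137,154.38 − 1,173,600.84| = USD 36,446.

USD 36,446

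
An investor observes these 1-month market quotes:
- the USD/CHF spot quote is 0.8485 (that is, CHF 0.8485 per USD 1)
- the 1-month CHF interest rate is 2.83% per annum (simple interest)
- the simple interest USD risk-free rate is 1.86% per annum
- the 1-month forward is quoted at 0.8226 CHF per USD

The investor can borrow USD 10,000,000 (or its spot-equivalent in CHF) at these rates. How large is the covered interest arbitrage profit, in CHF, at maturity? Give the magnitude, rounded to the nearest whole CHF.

T = 1/12 years.
Invest the USD and cover forward: 10,000,000 × 1.001550 × 0.8226 = CHF 8,238,750.30.
Convert at spot and invest in CHF: 10,000,000 × 0.8485 × 1.002358333 = CHF 8,505,010.46.
The quoted forward undervalues USD, so borrow USD, convert to CHF at spot, deposit the CHF at 2.83%, and buy USD forward at 0.8226 to cover the loan.
Profit = 8,505,010.46 − 8,238,750.30 = CHF 266,260.

CHF 266,260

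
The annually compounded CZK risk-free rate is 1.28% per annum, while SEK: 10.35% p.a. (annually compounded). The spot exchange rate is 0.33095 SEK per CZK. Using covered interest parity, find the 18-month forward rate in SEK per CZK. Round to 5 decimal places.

T = 18/12 years.
Growth of 1 SEK over T: (1 + 0.1035)^(18/12) = 1.1592004.
CZK accumulates by (1 + 0.0128)^(18/12) = 1.0192613.
Forward (SEK per CZK) = 0.33095 × 1.1592004 / 1.0192613 = 0.3763877.

0.37639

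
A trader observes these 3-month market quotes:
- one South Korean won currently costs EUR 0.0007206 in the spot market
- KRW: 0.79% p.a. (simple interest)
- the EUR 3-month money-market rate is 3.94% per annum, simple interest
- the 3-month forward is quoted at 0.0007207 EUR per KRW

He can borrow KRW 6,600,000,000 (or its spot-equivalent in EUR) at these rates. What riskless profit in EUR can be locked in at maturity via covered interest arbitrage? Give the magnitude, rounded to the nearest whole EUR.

T = 3/12 years.
Keep in KRW, deliver into the forward: 6,600,000,000·1.001975·0.0007207 = EUR 4,766,014.32.
Swap to EUR now, deposit: 6,600,000,000·0.0007206·1.009850 = EUR 4,802,806.21.
The quoted forward undervalues KRW, so borrow KRW, convert to EUR at spot, deposit the EUR at 3.94%, and buy KRW forward at 0.0007207 to cover the loan.
Arbitrage profit = |4,766,014.32 − 4,802,806.21| = EUR 36,792.

EUR 36,792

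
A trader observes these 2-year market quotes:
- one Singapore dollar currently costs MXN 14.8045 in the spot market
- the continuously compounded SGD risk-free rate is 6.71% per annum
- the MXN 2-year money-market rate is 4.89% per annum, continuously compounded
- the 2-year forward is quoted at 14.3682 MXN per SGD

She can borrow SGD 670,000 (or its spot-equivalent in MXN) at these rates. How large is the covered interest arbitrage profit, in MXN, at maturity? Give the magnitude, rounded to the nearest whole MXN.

MXN 71,178

T = 2 years.
Keep in SGD, deliver into the forward: 670,000·1.143621521·14.3682 = MXN 11,009,294.43.
Swap to MXN now, deposit: 670,000·14.8045·1.102742215 = MXN 10,938,116.57.
The quoted forward overvalues SGD, so borrow MXN, buy SGD at spot, deposit the SGD at 6.71%, and sell the proceeds forward at 14.3682.
Profit = 11,009,294.43 − 10,938,116.57 = MXN 71,178.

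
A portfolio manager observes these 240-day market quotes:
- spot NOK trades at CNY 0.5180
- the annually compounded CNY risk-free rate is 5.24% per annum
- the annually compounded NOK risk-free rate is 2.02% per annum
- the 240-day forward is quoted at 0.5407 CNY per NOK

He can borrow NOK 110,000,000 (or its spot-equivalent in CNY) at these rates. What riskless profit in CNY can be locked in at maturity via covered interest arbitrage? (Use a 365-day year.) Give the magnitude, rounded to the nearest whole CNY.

T = 240/365 years.
Invest the NOK and cover forward: 110,000,000 × 1.0132366604 × 0.5407 = CNY 60,264,276.85.
Convert at spot and invest in CNY: 110,000,000 × 0.5180 × 1.0341526795 = CNY 58,926,019.68.
The quoted forward overvalues NOK, so borrow CNY, buy NOK at spot, deposit the NOK at 2.02%, and sell the proceeds forward at 0.5407.
Profit = 60,264,276.85 − 58,926,019.68 = CNY 1,338,257.

CNY 1,338,257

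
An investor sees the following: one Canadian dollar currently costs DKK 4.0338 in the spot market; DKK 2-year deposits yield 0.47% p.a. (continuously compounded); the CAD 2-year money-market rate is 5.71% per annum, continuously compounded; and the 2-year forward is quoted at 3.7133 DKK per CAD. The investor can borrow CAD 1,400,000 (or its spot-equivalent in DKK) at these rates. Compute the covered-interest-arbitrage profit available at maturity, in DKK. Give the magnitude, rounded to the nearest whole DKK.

T = 2 years.
Keep in CAD, deliver into the forward: 1,400,000·1.120976298·3.7133 = DKK 5,827,529.80.
Swap to DKK now, deposit: 1,400,000·4.0338·1.009444319 = DKK 5,700,655.09.
The quoted forward overvalues CAD, so borrow DKK, buy CAD at spot, deposit the CAD at 5.71%, and sell the proceeds forward at 3.7133.
Arbitrage profit = |5,827,529.80 − 5,700,655.09| = DKK 126,875.

DKK 126,875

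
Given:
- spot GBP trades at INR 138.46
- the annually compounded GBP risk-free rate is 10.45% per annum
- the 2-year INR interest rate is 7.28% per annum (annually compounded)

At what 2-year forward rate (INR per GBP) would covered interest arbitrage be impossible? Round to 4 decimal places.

T = 2 years.
INR growth factor: (1 + 0.0728)^2 = 1.15089984.
GBP accumulates by (1 + 0.1045)^2 = 1.21992025.
Forward (INR per GBP) = 138.46 × 1.15089984 / 1.21992025 = 130.626237.

130.6262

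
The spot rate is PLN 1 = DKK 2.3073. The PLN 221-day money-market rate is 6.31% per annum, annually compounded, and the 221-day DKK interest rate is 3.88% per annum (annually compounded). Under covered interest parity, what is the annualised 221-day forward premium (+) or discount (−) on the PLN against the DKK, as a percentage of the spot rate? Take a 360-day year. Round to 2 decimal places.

-2.30%

T = 221/360 years.
CIP forward (DKK per PLN) = 2.3073 × 1.0236436/1.0382778 = 2.2747793.
Annualised premium = (F − S)/S × (1/T) = (2.2747793 − 2.3073)/2.3073 ÷ (221/360) = -2.30%.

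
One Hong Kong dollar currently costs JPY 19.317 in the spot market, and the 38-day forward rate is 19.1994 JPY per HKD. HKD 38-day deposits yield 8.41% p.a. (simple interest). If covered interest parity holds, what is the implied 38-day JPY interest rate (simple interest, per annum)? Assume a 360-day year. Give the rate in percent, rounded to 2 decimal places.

2.59%

T = 38/360 years.
CIP gives F = S · g_JPY/g_HKD, so g_JPY/g_HKD = 19.1994/19.317 = 0.9939121.
The HKD side grows by 1 + 0.0841×38/360 = 1.0088772.
Hence g_JPY = 1.0027353.
r = (1.0027353 − 1)/(38/360) = 0.025913 → 2.59%.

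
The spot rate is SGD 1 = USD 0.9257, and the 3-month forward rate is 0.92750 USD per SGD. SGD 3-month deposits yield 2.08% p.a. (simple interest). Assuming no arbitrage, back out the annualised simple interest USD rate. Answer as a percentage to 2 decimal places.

T = 3/12 years.
F/S = 0.9275/0.9257 = 1.0019445 = (growth of USD) / (growth of SGD).
The SGD side grows by 1 + 0.0208×3/12 = 1.005200.
Hence g_USD = 1.0071546.
(1.0071546 − 1)/T = 0.028618, i.e. 2.86%.

2.86%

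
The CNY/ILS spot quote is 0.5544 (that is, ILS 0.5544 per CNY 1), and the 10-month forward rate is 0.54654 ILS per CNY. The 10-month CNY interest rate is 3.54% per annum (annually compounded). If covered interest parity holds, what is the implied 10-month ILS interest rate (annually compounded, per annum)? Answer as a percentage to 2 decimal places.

1.78%

T = 10/12 years.
CIP gives F = S · g_ILS/g_CNY, so g_ILS/g_CNY = 0.54654/0.5544 = 0.9858225.
The CNY side grows by (1 + 0.0354)^(10/12) = 1.0294142.
That pins the ILS growth at 1.0148197.
Annualise: 1.0148197^(12/10) − 1 = 0.017810 = 1.78%.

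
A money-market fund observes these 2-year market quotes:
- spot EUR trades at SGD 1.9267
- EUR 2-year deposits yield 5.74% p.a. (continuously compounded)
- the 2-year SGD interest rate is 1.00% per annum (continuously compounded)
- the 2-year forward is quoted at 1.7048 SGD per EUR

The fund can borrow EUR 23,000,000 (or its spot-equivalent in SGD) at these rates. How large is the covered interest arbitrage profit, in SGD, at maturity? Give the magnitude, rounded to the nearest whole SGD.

SGD 1,228,995

T = 2 years.
Keep in EUR, deliver into the forward: 23,000,000·1.1216490853·1.7048 = SGD 43,980,309.29.
Swap to SGD now, deposit: 23,000,000·1.9267·1.02020134 = SGD 45,209,304.20.
The quoted forward undervalues EUR, so borrow EUR, convert to SGD at spot, deposit the SGD at 1.00%, and buy EUR forward at 1.7048 to cover the loan.
Profit = 45,209,304.20 − 43,980,309.29 = SGD 1,228,995.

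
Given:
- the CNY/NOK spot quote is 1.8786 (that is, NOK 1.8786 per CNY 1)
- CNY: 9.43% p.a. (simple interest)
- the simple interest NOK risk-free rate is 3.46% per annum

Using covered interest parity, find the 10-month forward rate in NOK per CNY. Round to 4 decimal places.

T = 10/12 years.
Growth of 1 NOK over T: 1 + 0.0346×10/12 = 1.0288333.
CNY accumulates by 1 + 0.0943×10/12 = 1.0785833.
Forward (NOK per CNY) = 1.8786 × 1.0288333 / 1.0785833 = 1.791949.

1.7919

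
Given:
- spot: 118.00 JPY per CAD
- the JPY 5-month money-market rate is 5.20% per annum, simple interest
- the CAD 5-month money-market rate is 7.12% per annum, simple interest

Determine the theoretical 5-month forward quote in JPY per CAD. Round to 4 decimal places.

117.0832

T = 5/12 years.
JPY accumulates by 1 + 0.0520×5/12 = 1.021666667.
CAD accumulates by 1 + 0.0712×5/12 = 1.029666667.
So F = 118.0 × 1.021666667 / 1.029666667 = 117.083198 (JPY/CAD).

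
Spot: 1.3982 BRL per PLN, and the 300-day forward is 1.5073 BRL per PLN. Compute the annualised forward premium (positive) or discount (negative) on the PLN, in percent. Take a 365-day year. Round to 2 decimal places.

T = 300/365 years.
(F − S)/S = (1.5073 − 1.3982)/1.3982 = 0.0780289.
Per annum: 0.0780289 / (300/365) = 0.094935 = 9.49%.

+9.49%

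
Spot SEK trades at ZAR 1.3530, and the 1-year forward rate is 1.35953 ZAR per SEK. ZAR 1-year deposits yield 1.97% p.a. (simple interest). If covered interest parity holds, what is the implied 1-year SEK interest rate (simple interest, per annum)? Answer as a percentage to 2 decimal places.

1.48%

T = 1 year.
F/S = 1.35953/1.353 = 1.0048263 = (growth of ZAR) / (growth of SEK).
The ZAR side grows by 1 + 0.0197×1 = 1.019700.
That pins the SEK growth at 1.0148023.
(1.0148023 − 1)/T = 0.014802, i.e. 1.48%.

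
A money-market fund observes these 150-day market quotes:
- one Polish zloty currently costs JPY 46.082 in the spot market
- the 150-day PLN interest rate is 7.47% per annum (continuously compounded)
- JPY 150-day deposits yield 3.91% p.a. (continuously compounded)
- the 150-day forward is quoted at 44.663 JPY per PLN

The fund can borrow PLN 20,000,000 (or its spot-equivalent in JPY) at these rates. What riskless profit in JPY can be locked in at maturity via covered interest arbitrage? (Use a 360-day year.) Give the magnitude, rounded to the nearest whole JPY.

T = 150/360 years.
Invest the PLN and cover forward: 20,000,000 × 1.03161444763 × 44.663 = JPY 921,499,921.49.
Convert at spot and invest in JPY: 20,000,000 × 46.082 × 1.0164250995 = JPY 936,778,028.70.
The quoted forward undervalues PLN, so borrow PLN, convert to JPY at spot, deposit the JPY at 3.91%, and buy PLN forward at 44.663 to cover the loan.
The gap between the two covered legs is JPY 15,278,107.

JPY 15,278,107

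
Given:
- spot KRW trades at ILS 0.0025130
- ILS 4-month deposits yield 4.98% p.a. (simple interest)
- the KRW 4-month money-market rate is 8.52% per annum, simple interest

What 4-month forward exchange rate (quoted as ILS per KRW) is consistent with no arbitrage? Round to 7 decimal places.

T = 4/12 years.
Growth of 1 ILS over T: 1 + 0.0498×4/12 = 1.016600.
KRW accumulates by 1 + 0.0852×4/12 = 1.028400.
CIP: F = S · (grow ILS)/(grow KRW) = 0.002513 × 1.016600/1.028400 = 0.002484165 ILS per KRW.

0.0024842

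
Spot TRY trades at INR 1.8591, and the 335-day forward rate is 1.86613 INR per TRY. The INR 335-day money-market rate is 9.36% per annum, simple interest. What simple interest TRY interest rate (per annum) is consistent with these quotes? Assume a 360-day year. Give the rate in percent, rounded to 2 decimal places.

8.92%

T = 335/360 years.
CIP gives F = S · g_INR/g_TRY, so g_INR/g_TRY = 1.86613/1.8591 = 1.0037814.
INR growth factor: 1 + 0.0936×335/360 = 1.087100.
So the TRY growth factor = 1.0830047.
r = (1.0830047 − 1)/(335/360) = 0.089199 → 8.92%.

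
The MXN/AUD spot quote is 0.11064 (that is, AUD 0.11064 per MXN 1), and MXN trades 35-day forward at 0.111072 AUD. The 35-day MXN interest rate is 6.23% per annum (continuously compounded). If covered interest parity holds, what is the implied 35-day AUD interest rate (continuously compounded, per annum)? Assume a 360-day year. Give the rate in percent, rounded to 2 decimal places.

T = 35/360 years.
F/S = 0.111072/0.11064 = 1.0039046 = (growth of AUD) / (growth of MXN).
MXN growth factor: e^(0.0623×35/360) = 1.0060753.
That pins the AUD growth at 1.0100036.
Take logs: ln 1.0100036 / (35/360) = 0.102383, so 10.24%.

10.24%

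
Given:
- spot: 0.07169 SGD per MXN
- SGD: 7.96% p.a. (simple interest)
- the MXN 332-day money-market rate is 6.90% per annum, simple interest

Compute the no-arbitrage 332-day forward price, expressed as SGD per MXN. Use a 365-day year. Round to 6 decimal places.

T = 332/365 years.
Growth of 1 SGD over T: 1 + 0.0796×332/365 = 1.0724033.
MXN growth factor: 1 + 0.0690×332/365 = 1.0627616.
CIP: F = S · (grow SGD)/(grow MXN) = 0.07169 × 1.0724033/1.0627616 = 0.07234039 SGD per MXN.

0.072340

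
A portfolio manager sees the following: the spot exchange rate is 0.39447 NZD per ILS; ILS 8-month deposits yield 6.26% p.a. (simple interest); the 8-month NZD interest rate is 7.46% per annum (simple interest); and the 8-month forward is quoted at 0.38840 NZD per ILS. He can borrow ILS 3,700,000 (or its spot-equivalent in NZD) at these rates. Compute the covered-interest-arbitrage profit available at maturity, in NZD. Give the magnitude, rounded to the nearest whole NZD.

NZD 35,073

T = 8/12 years.
Invest the ILS and cover forward: 3,700,000 × 1.041733333 × 0.38840 = NZD 1,497,054.14.
Convert at spot and invest in NZD: 3,700,000 × 0.39447 × 1.049733333 = NZD 1,532,126.74.
The quoted forward undervalues ILS, so borrow ILS, convert to NZD at spot, deposit the NZD at 7.46%, and buy ILS forward at 0.38840 to cover the loan.
The gap between the two covered legs is NZD 35,073.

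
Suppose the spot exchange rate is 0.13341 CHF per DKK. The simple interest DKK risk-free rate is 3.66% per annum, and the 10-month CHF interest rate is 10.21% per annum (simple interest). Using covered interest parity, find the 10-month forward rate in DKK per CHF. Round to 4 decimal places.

7.1186

T = 10/12 years.
CHF accumulates by 1 + 0.1021×10/12 = 1.0850833.
DKK accumulates by 1 + 0.0366×10/12 = 1.030500.
CIP: F = S · (grow CHF)/(grow DKK) = 0.13341 × 1.0850833/1.030500 = 0.1404764 CHF per DKK.
Quoted the other way: 1/0.1404764 = 7.1186 DKK per CHF.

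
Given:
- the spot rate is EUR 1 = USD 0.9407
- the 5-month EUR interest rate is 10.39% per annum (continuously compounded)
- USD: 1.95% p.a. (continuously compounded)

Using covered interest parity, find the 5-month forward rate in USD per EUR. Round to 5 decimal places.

T = 5/12 years.
USD accumulates by e^(0.0195×5/12) = 1.0081581.
EUR growth factor: e^(0.1039×5/12) = 1.0442424.
So F = 0.9407 × 1.0081581 / 1.0442424 = 0.9081937 (USD/EUR).

0.90819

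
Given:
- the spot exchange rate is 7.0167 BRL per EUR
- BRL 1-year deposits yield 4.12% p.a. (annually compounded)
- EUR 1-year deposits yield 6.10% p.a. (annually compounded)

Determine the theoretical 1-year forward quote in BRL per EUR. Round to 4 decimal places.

T = 1 year.
BRL accumulates by (1 + 0.0412)^1 = 1.041200.
Growth of 1 EUR over T: (1 + 0.0610)^1 = 1.061000.
Forward (BRL per EUR) = 7.0167 × 1.041200 / 1.061000 = 6.885757.

6.8858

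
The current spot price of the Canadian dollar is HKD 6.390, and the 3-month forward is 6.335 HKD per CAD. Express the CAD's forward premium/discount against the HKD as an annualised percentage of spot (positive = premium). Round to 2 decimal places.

-3.44%

T = 3/12 years.
Period premium: (6.335 − 6.39)/6.39 = -0.0086072.
Per annum: -0.0086072 / (3/12) = -0.034429 = -3.44%.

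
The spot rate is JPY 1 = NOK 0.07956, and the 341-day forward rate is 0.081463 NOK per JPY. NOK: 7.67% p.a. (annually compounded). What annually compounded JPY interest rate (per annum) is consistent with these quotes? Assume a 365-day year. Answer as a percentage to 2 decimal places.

T = 341/365 years.
F/S = 0.081463/0.07956 = 1.0239191 = (growth of NOK) / (growth of JPY).
NOK growth factor: (1 + 0.0767)^(341/365) = 1.0714808.
So the JPY growth factor = 1.0464506.
Annualise: 1.0464506^(365/341) − 1 = 0.049800 = 4.98%.

4.98%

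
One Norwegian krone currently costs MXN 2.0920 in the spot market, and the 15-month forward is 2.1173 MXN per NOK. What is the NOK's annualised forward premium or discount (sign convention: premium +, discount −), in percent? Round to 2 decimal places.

T = 15/12 years.
(F − S)/S = (2.1173 − 2.092)/2.092 = 0.0120937.
Per annum: 0.0120937 / (15/12) = 0.009675 = 0.97%.

+0.97%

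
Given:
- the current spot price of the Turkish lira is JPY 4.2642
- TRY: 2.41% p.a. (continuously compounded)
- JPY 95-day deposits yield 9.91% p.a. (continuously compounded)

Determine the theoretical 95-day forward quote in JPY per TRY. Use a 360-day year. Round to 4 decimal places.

4.3494

T = 95/360 years.
Growth of 1 JPY over T: e^(0.0991×95/360) = 1.0264963.
TRY accumulates by e^(0.0241×95/360) = 1.006380.
So F = 4.2642 × 1.0264963 / 1.006380 = 4.349436 (JPY/TRY).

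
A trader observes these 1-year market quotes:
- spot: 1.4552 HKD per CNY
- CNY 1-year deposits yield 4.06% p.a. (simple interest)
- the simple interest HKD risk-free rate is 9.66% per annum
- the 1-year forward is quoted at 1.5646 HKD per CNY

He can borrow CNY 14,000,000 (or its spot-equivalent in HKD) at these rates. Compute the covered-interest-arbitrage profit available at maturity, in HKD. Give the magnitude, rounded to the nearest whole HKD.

T = 1 year.
Invest the CNY and cover forward: 14,000,000 × 1.040600 × 1.5646 = HKD 22,793,718.64.
Convert at spot and invest in HKD: 14,000,000 × 1.4552 × 1.096600 = HKD 22,340,812.48.
The quoted forward overvalues CNY, so borrow HKD, buy CNY at spot, deposit the CNY at 4.06%, and sell the proceeds forward at 1.5646.
The gap between the two covered legs is HKD 452,906.

HKD 452,906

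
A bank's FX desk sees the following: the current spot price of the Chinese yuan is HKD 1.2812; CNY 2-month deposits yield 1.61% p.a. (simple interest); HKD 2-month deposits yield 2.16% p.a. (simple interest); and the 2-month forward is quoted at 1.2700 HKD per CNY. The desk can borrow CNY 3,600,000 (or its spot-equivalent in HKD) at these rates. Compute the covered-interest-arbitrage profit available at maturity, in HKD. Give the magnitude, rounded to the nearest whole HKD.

HKD 44,656

T = 2/12 years.
Route A — deposit CNY, sell forward: 3,600,000 × 1.002683333 × 1.2700 = HKD 4,584,268.20.
Route B — convert at spot, deposit HKD: 3,600,000 × 1.2812 × 1.003600 = HKD 4,628,924.35.
The quoted forward undervalues CNY, so borrow CNY, convert to HKD at spot, deposit the HKD at 2.16%, and buy CNY forward at 1.2700 to cover the loan.
Arbitrage profit = |4,584,268.20 − 4,628,924.35| = HKD 44,656.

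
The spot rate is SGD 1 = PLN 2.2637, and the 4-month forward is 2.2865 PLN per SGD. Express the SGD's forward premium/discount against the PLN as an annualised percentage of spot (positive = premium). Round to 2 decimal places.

T = 4/12 years.
Period premium: (2.2865 − 2.2637)/2.2637 = 0.0100720.
×(1/T) gives 3.02% p.a.

+3.02%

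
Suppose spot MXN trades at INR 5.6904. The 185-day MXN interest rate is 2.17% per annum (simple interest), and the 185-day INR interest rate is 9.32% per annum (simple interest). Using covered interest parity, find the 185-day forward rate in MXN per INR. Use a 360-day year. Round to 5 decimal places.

0.16957

T = 185/360 years.
INR accumulates by 1 + 0.0932×185/360 = 1.0478944.
MXN growth factor: 1 + 0.0217×185/360 = 1.0111514.
CIP: F = S · (grow INR)/(grow MXN) = 5.6904 × 1.0478944/1.0111514 = 5.897177 INR per MXN.
Invert for MXN per INR: 1 / 5.897177 = 0.16957.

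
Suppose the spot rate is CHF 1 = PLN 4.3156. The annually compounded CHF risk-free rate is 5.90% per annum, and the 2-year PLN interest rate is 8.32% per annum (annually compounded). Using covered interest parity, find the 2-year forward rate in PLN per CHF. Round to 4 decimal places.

4.5151

T = 2 years.
PLN growth factor: (1 + 0.0832)^2 = 1.1733222.
Growth of 1 CHF over T: (1 + 0.0590)^2 = 1.121481.
So F = 4.3156 × 1.1733222 / 1.121481 = 4.515091 (PLN/CHF).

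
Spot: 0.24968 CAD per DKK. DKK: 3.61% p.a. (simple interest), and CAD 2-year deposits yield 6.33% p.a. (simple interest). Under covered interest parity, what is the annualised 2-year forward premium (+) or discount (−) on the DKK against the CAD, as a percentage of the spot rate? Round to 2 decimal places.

T = 2 years.
CIP forward (CAD per DKK) = 0.24968 × 1.126600/1.072200 = 0.26234796.
(F − S)/S ÷ T = (0.26234796 − 0.24968)/0.24968/2 = 0.025368 → 2.54%.

+2.54%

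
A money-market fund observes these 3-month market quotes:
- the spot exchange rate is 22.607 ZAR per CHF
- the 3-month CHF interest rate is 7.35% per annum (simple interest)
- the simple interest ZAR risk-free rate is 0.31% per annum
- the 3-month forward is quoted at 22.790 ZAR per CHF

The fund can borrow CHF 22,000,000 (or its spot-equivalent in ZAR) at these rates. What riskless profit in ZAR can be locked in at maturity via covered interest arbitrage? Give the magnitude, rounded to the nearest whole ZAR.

ZAR 12,853,408

T = 3/12 years.
Invest the CHF and cover forward: 22,000,000 × 1.018375 × 22.790 = ZAR 510,592,857.50.
Convert at spot and invest in ZAR: 22,000,000 × 22.607 × 1.000775 = ZAR 497,739,449.35.
The quoted forward overvalues CHF, so borrow ZAR, buy CHF at spot, deposit the CHF at 7.35%, and sell the proceeds forward at 22.790.
Profit = 510,592,857.50 − 497,739,449.35 = ZAR 12,853,408.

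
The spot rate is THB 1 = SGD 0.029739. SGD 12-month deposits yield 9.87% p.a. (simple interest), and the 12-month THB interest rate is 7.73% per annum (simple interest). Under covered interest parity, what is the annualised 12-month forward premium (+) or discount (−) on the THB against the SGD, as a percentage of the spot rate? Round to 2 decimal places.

T = 1 year.
No-arbitrage forward: 0.029739 × 1.098700 / 1.077300 = 0.030329750 SGD/THB.
(F − S)/S ÷ T = (0.030329750 − 0.029739)/0.029739/1 = 0.019864 → 1.99%.

+1.99%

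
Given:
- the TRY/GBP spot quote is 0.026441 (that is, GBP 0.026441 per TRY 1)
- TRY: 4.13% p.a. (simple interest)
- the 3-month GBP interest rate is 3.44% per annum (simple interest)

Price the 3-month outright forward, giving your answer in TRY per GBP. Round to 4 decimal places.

T = 3/12 years.
Growth of 1 GBP over T: 1 + 0.0344×3/12 = 1.008600.
TRY growth factor: 1 + 0.0413×3/12 = 1.010325.
So F = 0.026441 × 1.008600 / 1.010325 = 0.026395855 (GBP/TRY).
Quoted the other way: 1/0.026395855 = 37.8847 TRY per GBP.

37.8847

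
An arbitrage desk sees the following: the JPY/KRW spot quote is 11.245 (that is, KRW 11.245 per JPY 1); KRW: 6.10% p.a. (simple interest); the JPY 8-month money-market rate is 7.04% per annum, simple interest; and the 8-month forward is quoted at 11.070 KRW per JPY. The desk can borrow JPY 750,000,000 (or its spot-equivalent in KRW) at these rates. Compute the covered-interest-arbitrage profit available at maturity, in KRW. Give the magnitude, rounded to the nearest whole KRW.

KRW 84,558,500

T = 8/12 years.
Route A — deposit JPY, sell forward: 750,000,000 × 1.046933333333 × 11.070 = KRW 8,692,164,000.00.
Route B — convert at spot, deposit KRW: 750,000,000 × 11.245 × 1.040666666667 = KRW 8,776,722,500.00.
The quoted forward undervalues JPY, so borrow JPY, convert to KRW at spot, deposit the KRW at 6.10%, and buy JPY forward at 11.070 to cover the loan.
The gap between the two covered legs is KRW 84,558,500.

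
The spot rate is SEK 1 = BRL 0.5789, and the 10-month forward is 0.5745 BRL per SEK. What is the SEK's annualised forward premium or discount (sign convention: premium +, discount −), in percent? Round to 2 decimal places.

-0.91%

T = 10/12 years.
(F − S)/S = (0.5745 − 0.5789)/0.5789 = -0.0076006.
Per annum: -0.0076006 / (10/12) = -0.009121 = -0.91%.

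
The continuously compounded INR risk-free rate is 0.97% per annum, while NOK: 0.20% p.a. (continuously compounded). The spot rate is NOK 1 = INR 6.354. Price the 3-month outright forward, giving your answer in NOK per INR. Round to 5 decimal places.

0.15708

T = 3/12 years.
INR growth factor: e^(0.0097×3/12) = 1.0024279.
NOK growth factor: e^(0.0020×3/12) = 1.0005001.
CIP: F = S · (grow INR)/(grow NOK) = 6.354 × 1.0024279/1.0005001 = 6.366243 INR per NOK.
Invert for NOK per INR: 1 / 6.366243 = 0.15708.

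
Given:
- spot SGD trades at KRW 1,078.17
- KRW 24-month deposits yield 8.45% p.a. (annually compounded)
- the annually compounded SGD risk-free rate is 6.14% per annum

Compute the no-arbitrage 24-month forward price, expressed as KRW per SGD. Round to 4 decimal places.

1125.6106

T = 2 years.
KRW growth factor: (1 + 0.0845)^2 = 1.17614025.
Growth of 1 SGD over T: (1 + 0.0614)^2 = 1.12656996.
So F = 1078.17 × 1.17614025 / 1.12656996 = 1125.610640 (KRW/SGD).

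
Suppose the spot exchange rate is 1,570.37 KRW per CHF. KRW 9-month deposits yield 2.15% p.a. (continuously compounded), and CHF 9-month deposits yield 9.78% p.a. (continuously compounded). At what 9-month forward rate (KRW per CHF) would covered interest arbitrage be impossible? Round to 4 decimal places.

1483.0285

T = 9/12 years.
KRW accumulates by e^(0.0215×9/12) = 1.0162557094.
CHF accumulates by e^(0.0978×9/12) = 1.0761071085.
So F = 1570.37 × 1.0162557094 / 1.0761071085 = 1483.028470 (KRW/CHF).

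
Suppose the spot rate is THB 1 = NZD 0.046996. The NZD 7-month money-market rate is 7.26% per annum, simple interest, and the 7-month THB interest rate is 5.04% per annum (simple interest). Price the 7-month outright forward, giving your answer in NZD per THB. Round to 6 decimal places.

0.047587

T = 7/12 years.
Growth of 1 NZD over T: 1 + 0.0726×7/12 = 1.042350.
THB growth factor: 1 + 0.0504×7/12 = 1.029400.
So F = 0.046996 × 1.042350 / 1.029400 = 0.04758722 (NZD/THB).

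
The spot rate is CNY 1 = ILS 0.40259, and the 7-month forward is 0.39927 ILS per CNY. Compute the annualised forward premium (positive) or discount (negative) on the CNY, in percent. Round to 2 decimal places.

-1.41%

T = 7/12 years.
Period premium: (0.39927 − 0.40259)/0.40259 = -0.0082466.
Per annum: -0.0082466 / (7/12) = -0.014137 = -1.41%.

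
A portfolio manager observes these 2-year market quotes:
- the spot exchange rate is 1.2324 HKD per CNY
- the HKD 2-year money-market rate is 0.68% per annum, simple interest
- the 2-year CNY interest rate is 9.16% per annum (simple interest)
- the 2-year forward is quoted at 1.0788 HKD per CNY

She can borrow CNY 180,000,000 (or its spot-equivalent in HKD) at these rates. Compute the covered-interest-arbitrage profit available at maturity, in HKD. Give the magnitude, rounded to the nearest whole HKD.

T = 2 years.
Invest the CNY and cover forward: 180,000,000 × 1.183200 × 1.0788 = HKD 229,758,508.80.
Convert at spot and invest in HKD: 180,000,000 × 1.2324 × 1.013600 = HKD 224,848,915.20.
The quoted forward overvalues CNY, so borrow HKD, buy CNY at spot, deposit the CNY at 9.16%, and sell the proceeds forward at 1.0788.
Profit = 229,758,508.80 − 224,848,915.20 = HKD 4,909,594.

HKD 4,909,594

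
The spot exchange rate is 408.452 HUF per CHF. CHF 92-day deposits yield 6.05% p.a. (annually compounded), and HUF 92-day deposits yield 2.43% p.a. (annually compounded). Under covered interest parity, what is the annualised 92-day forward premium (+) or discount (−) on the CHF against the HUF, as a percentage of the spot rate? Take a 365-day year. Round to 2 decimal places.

-3.46%

T = 92/365 years.
CIP forward (HUF per CHF) = 408.452 × 1.006070/1.014916 = 404.891936.
Annualised premium = (F − S)/S × (1/T) = (404.891936 − 408.452)/408.452 ÷ (92/365) = -3.46%.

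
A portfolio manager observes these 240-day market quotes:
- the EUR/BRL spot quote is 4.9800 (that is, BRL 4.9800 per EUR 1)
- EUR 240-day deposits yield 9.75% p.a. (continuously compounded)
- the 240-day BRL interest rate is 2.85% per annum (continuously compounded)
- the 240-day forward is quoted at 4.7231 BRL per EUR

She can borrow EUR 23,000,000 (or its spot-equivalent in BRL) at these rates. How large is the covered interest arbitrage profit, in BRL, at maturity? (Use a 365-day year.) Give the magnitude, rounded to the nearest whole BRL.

T = 240/365 years.
Keep in EUR, deliver into the forward: 23,000,000·1.06620923721·4.7231 = BRL 115,823,695.51.
Swap to BRL now, deposit: 23,000,000·4.9800·1.01891641668 = BRL 116,706,686.37.
The quoted forward undervalues EUR, so borrow EUR, convert to BRL at spot, deposit the BRL at 2.85%, and buy EUR forward at 4.7231 to cover the loan.
Arbitrage profit = |115,823,695.51 − 116,706,686.37| = BRL 882,991.

BRL 882,991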